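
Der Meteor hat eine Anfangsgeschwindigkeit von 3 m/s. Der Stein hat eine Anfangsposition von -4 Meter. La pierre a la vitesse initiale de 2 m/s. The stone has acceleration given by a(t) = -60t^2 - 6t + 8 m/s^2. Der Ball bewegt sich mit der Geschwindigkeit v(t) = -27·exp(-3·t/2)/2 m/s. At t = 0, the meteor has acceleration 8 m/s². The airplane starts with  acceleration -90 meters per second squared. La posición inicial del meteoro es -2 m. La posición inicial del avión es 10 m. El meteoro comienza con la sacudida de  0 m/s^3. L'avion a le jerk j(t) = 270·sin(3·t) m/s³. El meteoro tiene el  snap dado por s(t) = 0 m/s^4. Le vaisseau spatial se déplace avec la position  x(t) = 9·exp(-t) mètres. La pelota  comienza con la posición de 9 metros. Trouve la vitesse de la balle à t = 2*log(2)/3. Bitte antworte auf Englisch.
We have velocity v(t) = -27·exp(-3·t/2)/2. Substituting t = 2*log(2)/3: v(2*log(2)/3) = -27/4.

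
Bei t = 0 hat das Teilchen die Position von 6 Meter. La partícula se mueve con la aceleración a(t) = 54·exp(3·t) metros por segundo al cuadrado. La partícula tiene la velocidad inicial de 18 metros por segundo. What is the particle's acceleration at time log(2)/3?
Using a(t) = 54·exp(3·t) and substituting t = log(2)/3, we find a = 108.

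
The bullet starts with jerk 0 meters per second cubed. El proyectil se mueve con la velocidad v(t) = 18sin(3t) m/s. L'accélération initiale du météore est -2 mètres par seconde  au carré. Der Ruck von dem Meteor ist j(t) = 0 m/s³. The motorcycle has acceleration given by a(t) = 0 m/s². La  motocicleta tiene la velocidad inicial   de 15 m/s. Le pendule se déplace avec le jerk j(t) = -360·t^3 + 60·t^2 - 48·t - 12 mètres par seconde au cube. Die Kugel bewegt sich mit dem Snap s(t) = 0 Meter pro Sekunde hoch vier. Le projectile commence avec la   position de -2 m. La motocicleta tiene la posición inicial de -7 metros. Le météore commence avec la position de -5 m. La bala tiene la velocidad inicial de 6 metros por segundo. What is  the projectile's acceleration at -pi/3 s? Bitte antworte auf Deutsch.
Wir müssen unsere Gleichung für die Geschwindigkeit v(t) = 18·sin(3·t) 1-mal ableiten. Mit d/dt von v(t) finden wir a(t) = 54·cos(3·t). Aus der Gleichung für die Beschleunigung a(t) = 54·cos(3·t), setzen wir t = -pi/3 ein und erhalten a = -54.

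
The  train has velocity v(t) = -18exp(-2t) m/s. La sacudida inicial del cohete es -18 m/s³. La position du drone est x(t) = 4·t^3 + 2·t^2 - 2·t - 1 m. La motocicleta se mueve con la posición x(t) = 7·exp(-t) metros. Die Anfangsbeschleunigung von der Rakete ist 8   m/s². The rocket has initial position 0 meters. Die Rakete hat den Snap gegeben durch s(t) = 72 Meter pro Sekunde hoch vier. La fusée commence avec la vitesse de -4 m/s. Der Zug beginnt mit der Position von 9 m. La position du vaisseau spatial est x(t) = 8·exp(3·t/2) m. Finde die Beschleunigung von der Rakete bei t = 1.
Wir müssen unsere Gleichung für den Snap s(t) = 72 2-mal integrieren. Die Stammfunktion von dem Snap ist der Ruck. Mit j(0) = -18 erhalten wir j(t) = 72·t - 18. Durch Integration von dem Ruck und Verwendung der Anfangsbedingung a(0) = 8, erhalten wir a(t) = 36·t^2 - 18·t + 8. Mit a(t) = 36·t^2 - 18·t + 8 und Einsetzen von t = 1, finden wir a = 26.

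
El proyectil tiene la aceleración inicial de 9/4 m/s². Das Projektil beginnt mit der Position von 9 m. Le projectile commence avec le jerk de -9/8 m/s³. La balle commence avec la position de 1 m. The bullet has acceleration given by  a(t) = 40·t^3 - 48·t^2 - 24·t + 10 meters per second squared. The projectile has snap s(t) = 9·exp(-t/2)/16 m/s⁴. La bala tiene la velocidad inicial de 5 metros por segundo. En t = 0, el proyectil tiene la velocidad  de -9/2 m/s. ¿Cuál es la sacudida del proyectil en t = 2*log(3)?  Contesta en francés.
Pour résoudre ceci, nous devons prendre 1 primitive de notre équation du snap s(t) = 9·exp(-t/2)/16. En intégrant le snap et en utilisant la condition initiale j(0) = -9/8, nous obtenons j(t) = -9·exp(-t/2)/8. Nous avons le jerk j(t) = -9·exp(-t/2)/8. En substituant t = 2*log(3): j(2*log(3)) = -3/8.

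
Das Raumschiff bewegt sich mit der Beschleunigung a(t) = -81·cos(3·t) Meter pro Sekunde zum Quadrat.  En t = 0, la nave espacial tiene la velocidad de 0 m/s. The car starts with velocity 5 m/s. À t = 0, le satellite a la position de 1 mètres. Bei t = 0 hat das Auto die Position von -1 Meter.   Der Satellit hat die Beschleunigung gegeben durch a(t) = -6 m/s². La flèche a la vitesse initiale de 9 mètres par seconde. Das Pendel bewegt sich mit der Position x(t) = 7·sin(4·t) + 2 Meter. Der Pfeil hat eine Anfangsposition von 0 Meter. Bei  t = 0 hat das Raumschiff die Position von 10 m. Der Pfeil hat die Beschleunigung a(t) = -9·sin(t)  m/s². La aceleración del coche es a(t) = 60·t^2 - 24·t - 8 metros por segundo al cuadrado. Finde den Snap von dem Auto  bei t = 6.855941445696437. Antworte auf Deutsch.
Um dies zu lösen, müssen wir 2 Ableitungen unserer Gleichung für die Beschleunigung a(t) = 60·t^2 - 24·t - 8 nehmen. Mit d/dt von a(t) finden wir j(t) = 120·t - 24. Mit d/dt von j(t) finden wir s(t) = 120. Mit s(t) = 120 und Einsetzen von t = 6.855941445696437, finden wir s = 120.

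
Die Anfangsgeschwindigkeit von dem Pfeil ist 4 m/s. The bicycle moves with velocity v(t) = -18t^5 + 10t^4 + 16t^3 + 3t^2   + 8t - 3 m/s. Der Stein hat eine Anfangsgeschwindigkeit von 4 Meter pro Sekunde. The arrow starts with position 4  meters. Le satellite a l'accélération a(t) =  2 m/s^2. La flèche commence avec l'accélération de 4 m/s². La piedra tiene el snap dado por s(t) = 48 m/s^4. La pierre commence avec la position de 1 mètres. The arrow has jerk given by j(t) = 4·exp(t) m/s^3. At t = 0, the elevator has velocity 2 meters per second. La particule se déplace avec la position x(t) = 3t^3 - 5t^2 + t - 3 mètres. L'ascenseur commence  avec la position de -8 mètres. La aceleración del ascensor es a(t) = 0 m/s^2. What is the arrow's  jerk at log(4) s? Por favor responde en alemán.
Mit j(t) = 4·exp(t) und Einsetzen von t = log(4), finden wir j = 16.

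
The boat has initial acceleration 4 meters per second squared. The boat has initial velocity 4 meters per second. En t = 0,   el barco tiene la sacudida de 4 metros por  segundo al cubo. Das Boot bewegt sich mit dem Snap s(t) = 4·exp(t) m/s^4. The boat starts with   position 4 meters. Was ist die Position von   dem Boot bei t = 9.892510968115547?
Wir müssen unsere Gleichung für den Snap s(t) = 4·exp(t) 4-mal integrieren. Mit ∫s(t)dt und Anwendung von j(0) = 4, finden wir j(t) = 4·exp(t). Durch Integration von dem Ruck und Verwendung der Anfangsbedingung a(0) = 4, erhalten wir a(t) = 4·exp(t). Das Integral von der Beschleunigung ist die Geschwindigkeit. Mit v(0) = 4 erhalten wir v(t) = 4·exp(t). Durch Integration von der Geschwindigkeit und Verwendung der Anfangsbedingung x(0) = 4, erhalten wir x(t) = 4·exp(t). Wir haben die Position x(t) = 4·exp(t). Durch Einsetzen von t = 9.892510968115547: x(9.892510968115547) = 79126.6750772819.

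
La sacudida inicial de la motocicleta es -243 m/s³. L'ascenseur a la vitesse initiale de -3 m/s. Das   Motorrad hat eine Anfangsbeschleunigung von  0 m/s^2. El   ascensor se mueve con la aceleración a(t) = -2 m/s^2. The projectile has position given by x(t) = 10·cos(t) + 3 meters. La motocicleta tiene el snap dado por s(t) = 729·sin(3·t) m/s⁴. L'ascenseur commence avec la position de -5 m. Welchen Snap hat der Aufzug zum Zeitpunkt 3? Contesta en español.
Debemos derivar nuestra ecuación de la aceleración a(t) = -2 2 veces. Derivando la aceleración, obtenemos la sacudida: j(t) = 0. Derivando la sacudida, obtenemos el snap: s(t) = 0. Tenemos el snap s(t) = 0. Sustituyendo t = 3: s(3) = 0.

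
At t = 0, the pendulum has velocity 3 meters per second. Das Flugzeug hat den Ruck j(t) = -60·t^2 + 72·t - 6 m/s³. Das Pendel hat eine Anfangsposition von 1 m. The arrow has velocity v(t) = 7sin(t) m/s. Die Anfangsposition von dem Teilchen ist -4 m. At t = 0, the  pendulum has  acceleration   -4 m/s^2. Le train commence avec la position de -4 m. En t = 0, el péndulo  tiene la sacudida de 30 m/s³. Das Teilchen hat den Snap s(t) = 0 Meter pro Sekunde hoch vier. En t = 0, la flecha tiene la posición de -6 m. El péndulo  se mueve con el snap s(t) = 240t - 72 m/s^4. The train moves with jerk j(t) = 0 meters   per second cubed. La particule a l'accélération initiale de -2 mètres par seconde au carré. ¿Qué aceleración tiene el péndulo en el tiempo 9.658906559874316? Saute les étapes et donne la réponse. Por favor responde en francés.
a(9.658906559874316) = 32972.0710865637.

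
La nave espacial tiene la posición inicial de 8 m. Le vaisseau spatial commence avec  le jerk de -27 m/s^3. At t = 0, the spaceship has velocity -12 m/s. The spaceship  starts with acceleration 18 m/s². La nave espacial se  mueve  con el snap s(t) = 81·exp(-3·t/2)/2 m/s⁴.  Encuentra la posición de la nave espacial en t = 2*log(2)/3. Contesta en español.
Debemos encontrar la integral de nuestra ecuación del snap s(t) = 81·exp(-3·t/2)/2 4 veces. Integrando el snap y usando la condición inicial j(0) = -27, obtenemos j(t) = -27·exp(-3·t/2). Integrando la sacudida y usando la condición inicial a(0) = 18, obtenemos a(t) = 18·exp(-3·t/2). La antiderivada de la aceleración es la velocidad. Usando v(0) = -12, obtenemos v(t) = -12·exp(-3·t/2). Integrando la velocidad y usando la condición inicial x(0) = 8, obtenemos x(t) = 8·exp(-3·t/2). Usando x(t) = 8·exp(-3·t/2) y sustituyendo t = 2*log(2)/3, encontramos x = 4.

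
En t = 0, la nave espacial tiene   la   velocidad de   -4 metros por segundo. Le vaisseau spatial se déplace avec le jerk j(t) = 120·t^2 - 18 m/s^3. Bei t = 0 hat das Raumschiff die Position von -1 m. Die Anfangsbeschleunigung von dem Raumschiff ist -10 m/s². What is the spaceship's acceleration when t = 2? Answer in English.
To solve this, we need to take 1 integral of our jerk equation j(t) = 120·t^2 - 18. The antiderivative of jerk is acceleration. Using a(0) = -10, we get a(t) = 40·t^3 - 18·t - 10. Using a(t) = 40·t^3 - 18·t - 10 and substituting t = 2, we find a = 274.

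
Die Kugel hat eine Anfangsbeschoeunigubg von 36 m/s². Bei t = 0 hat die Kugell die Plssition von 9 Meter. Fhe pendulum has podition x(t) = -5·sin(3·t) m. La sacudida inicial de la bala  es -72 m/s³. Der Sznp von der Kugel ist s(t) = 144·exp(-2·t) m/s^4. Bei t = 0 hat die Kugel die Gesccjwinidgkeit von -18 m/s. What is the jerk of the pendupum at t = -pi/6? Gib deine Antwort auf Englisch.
We must differentiate our position equation x(t) = -5·sin(3·t) 3 times. The derivative of position gives velocity: v(t) = -15·cos(3·t). The derivative of velocity gives acceleration: a(t) = 45·sin(3·t). Differentiating acceleration, we get jerk: j(t) = 135·cos(3·t). We have jerk j(t) = 135·cos(3·t). Substituting t = -pi/6: j(-pi/6) = 0.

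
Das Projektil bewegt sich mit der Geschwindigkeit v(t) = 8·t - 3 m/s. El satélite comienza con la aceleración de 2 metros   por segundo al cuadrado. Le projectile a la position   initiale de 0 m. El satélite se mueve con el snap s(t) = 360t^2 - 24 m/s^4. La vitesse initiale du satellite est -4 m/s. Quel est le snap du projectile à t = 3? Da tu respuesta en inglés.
Starting from velocity v(t) = 8·t - 3, we take 3 derivatives. Taking d/dt of v(t), we find a(t) = 8. Taking d/dt of a(t), we find j(t) = 0. Differentiating jerk, we get snap: s(t) = 0. From the given snap equation s(t) = 0, we substitute t = 3 to get s = 0.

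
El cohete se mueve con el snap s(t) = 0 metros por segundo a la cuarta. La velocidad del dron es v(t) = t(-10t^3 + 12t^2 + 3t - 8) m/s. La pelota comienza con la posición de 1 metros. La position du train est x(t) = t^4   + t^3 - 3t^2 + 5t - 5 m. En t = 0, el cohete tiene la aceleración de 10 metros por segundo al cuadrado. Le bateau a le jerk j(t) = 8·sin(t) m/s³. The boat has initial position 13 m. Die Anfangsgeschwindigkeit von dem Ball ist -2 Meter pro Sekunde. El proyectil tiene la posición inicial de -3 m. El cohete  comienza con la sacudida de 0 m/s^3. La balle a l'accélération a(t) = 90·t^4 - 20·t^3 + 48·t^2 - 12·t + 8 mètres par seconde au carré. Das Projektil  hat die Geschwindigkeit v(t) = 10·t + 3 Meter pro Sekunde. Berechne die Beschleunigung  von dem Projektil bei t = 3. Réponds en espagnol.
Debemos derivar nuestra ecuación de la velocidad v(t) = 10·t + 3 1 vez. Derivando la velocidad, obtenemos la aceleración: a(t) = 10. Usando a(t) = 10 y sustituyendo t = 3, encontramos a = 10.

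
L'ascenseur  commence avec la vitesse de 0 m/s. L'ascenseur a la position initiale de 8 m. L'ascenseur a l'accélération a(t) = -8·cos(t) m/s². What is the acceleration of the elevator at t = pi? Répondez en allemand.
Aus der Gleichung für die Beschleunigung a(t) = -8·cos(t), setzen wir t = pi ein und erhalten a = 8.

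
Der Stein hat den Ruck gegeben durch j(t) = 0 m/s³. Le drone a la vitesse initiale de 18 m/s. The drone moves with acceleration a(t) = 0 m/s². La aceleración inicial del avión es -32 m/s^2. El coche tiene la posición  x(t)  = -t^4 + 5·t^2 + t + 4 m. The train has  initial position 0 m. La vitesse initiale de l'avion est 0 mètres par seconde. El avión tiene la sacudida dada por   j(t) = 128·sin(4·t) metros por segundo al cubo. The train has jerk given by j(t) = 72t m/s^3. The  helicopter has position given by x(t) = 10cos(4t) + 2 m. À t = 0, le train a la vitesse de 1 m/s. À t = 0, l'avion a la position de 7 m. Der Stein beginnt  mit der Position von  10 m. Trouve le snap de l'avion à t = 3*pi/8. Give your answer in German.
Ausgehend von dem Ruck j(t) = 128·sin(4·t), nehmen wir 1 Ableitung. Mit d/dt von j(t) finden wir s(t) = 512·cos(4·t). Wir haben den Snap s(t) = 512·cos(4·t). Durch Einsetzen von t = 3*pi/8: s(3*pi/8) = 0.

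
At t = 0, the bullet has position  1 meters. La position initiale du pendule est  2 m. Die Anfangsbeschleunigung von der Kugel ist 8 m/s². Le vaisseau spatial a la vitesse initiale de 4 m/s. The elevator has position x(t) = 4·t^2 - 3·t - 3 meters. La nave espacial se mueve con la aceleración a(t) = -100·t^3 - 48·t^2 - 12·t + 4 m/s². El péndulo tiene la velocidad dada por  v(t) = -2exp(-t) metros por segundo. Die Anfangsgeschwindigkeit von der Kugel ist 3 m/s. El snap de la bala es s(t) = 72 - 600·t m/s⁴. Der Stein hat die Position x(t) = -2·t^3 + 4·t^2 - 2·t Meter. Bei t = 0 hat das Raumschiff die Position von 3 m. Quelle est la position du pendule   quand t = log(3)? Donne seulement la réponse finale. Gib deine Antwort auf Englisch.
The answer is 2/3.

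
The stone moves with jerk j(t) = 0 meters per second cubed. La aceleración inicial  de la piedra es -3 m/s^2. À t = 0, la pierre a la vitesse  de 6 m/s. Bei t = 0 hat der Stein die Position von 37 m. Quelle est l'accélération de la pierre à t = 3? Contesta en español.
Necesitamos integrar nuestra ecuación de la sacudida j(t) = 0 1 vez. La integral de la sacudida es la aceleración. Usando a(0) = -3, obtenemos a(t) = -3. Usando a(t) = -3 y sustituyendo t = 3, encontramos a = -3.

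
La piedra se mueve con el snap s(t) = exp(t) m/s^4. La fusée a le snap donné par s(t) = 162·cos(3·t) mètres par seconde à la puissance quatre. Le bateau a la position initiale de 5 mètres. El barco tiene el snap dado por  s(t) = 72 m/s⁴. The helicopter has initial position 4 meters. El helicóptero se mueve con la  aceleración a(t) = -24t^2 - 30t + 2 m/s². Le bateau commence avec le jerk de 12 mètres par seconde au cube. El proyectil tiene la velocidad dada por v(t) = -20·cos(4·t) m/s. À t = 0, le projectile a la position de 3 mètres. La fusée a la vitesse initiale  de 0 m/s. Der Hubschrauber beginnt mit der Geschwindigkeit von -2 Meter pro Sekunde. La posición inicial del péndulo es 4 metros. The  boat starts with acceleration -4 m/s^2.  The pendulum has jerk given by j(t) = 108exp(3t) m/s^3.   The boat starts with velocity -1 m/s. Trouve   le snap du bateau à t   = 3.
De l'équation du snap s(t) = 72, nous substituons t = 3 pour obtenir s = 72.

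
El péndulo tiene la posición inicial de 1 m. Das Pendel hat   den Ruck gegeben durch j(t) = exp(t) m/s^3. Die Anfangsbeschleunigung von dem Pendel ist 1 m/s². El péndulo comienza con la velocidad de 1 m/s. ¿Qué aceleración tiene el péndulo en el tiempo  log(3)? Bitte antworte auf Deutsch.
Um dies zu lösen, müssen wir 1 Stammfunktion unserer Gleichung für den Ruck j(t) = exp(t) finden. Mit ∫j(t)dt und Anwendung von a(0) = 1, finden wir a(t) = exp(t). Aus der Gleichung für die Beschleunigung a(t) = exp(t), setzen wir t = log(3) ein und erhalten a = 3.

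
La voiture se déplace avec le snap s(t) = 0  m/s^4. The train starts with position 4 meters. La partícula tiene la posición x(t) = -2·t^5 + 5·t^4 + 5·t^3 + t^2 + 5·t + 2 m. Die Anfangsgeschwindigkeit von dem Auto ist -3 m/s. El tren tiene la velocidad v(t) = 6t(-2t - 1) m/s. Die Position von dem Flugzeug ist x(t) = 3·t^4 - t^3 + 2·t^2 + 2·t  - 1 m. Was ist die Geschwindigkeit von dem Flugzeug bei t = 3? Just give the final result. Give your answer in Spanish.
v(3) = 311.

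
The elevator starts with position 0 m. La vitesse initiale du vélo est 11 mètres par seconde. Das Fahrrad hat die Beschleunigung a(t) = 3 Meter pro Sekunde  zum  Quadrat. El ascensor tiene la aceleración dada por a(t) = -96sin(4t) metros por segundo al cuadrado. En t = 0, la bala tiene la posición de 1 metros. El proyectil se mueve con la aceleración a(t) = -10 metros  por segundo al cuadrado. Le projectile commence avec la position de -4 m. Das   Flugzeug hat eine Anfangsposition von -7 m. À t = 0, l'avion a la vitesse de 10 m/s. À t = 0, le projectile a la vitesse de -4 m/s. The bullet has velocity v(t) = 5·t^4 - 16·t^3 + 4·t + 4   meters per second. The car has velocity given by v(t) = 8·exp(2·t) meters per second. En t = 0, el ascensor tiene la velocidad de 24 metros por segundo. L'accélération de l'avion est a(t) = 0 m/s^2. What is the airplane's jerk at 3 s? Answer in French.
Pour résoudre ceci, nous devons prendre 1 dérivée de notre équation de l'accélération a(t) = 0. En dérivant l'accélération, nous obtenons le jerk: j(t) = 0. De l'équation du jerk j(t) = 0, nous substituons t = 3 pour obtenir j = 0.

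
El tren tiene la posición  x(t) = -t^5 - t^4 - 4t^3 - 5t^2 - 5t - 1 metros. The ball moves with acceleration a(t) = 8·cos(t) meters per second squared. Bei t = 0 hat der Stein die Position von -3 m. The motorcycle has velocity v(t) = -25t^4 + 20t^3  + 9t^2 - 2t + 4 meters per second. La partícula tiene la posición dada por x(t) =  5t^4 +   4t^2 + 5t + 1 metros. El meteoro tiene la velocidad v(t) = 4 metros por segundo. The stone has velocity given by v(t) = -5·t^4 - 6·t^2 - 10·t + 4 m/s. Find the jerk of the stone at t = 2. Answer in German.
Ausgehend von der Geschwindigkeit v(t) = -5·t^4 - 6·t^2 - 10·t + 4, nehmen wir 2 Ableitungen. Durch Ableiten von der Geschwindigkeit erhalten wir die Beschleunigung: a(t) = -20·t^3 - 12·t - 10. Die Ableitung von der Beschleunigung ergibt den Ruck: j(t) = -60·t^2 - 12. Mit j(t) = -60·t^2 - 12 und Einsetzen von t = 2, finden wir j = -252.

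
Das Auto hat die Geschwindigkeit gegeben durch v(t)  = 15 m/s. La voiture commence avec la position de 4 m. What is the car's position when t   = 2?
To find the answer, we compute 1 antiderivative of v(t) = 15. The antiderivative of velocity is position. Using x(0) = 4, we get x(t) = 15·t + 4. We have position x(t) = 15·t + 4. Substituting t = 2: x(2) = 34.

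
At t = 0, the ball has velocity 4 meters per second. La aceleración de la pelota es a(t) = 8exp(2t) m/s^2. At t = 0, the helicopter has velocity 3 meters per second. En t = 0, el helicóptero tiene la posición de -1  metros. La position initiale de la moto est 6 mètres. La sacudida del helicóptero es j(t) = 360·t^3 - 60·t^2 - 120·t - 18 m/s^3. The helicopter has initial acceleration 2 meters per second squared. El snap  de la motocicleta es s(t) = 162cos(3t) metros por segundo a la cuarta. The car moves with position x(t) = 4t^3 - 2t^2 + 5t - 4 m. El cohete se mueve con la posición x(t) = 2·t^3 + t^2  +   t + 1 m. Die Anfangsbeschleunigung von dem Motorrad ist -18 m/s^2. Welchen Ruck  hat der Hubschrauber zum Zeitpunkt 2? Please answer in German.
Mit j(t) = 360·t^3 - 60·t^2 - 120·t - 18 und Einsetzen von t = 2, finden wir j = 2382.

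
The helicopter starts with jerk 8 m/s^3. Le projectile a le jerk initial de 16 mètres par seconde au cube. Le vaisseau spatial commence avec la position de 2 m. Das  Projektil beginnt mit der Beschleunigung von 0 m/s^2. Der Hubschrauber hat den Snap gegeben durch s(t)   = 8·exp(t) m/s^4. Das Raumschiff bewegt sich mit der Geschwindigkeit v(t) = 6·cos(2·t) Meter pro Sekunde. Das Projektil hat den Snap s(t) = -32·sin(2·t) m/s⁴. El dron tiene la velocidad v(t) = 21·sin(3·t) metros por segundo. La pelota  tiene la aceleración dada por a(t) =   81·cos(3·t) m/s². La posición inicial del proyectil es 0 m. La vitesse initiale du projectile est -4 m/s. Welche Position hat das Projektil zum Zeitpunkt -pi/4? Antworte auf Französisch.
Nous devons intégrer notre équation du snap s(t) = -32·sin(2·t) 4 fois. En prenant ∫s(t)dt et en appliquant j(0) = 16, nous trouvons j(t) = 16·cos(2·t). La primitive du jerk est l'accélération. En utilisant a(0) = 0, nous obtenons a(t) = 8·sin(2·t). En prenant ∫a(t)dt et en appliquant v(0) = -4, nous trouvons v(t) = -4·cos(2·t). En intégrant la vitesse et en utilisant la condition initiale x(0) = 0, nous obtenons x(t) = -2·sin(2·t). Nous avons la position x(t) = -2·sin(2·t). En substituant t = -pi/4: x(-pi/4) = 2.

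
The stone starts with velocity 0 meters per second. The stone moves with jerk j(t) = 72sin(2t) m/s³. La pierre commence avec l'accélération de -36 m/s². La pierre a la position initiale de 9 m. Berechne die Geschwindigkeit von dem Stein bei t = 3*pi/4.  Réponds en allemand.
Wir müssen das Integral unserer Gleichung für den Ruck j(t) = 72·sin(2·t) 2-mal finden. Das Integral von dem Ruck, mit a(0) = -36, ergibt die Beschleunigung: a(t) = -36·cos(2·t). Die Stammfunktion von der Beschleunigung, mit v(0) = 0, ergibt die Geschwindigkeit: v(t) = -18·sin(2·t). Aus der Gleichung für die Geschwindigkeit v(t) = -18·sin(2·t), setzen wir t = 3*pi/4 ein und erhalten v = 18.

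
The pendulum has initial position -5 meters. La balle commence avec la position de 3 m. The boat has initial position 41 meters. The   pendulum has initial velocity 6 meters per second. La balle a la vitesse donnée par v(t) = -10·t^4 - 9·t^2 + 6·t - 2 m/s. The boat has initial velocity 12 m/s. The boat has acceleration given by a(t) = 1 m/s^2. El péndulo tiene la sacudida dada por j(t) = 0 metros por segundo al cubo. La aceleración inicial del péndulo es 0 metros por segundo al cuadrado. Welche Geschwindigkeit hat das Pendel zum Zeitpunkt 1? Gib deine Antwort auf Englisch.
To find the answer, we compute 2 antiderivatives of j(t) = 0. Integrating jerk and using the initial condition a(0) = 0, we get a(t) = 0. Taking ∫a(t)dt and applying v(0) = 6, we find v(t) = 6. Using v(t) = 6 and substituting t = 1, we find v = 6.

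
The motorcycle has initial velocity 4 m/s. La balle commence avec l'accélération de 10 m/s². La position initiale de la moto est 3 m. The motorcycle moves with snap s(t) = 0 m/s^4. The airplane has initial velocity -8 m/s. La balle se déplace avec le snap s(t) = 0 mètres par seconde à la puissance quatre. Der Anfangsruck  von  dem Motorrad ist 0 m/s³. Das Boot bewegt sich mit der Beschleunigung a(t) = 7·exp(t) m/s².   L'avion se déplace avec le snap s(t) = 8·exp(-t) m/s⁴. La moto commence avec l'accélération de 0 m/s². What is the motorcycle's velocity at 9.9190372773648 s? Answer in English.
We must find the integral of our snap equation s(t) = 0 3 times. Taking ∫s(t)dt and applying j(0) = 0, we find j(t) = 0. Taking ∫j(t)dt and applying a(0) = 0, we find a(t) = 0. Finding the integral of a(t) and using v(0) = 4: v(t) = 4. Using v(t) = 4 and substituting t = 9.9190372773648, we find v = 4.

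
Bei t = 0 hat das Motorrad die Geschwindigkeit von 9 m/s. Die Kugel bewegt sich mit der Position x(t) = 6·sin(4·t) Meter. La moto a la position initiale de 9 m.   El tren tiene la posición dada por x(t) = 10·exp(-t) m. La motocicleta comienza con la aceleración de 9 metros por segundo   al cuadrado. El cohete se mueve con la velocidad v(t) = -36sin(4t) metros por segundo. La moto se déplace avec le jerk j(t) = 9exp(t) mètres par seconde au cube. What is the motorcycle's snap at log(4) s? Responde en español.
Para resolver esto, necesitamos tomar 1 derivada de nuestra ecuación de la sacudida j(t) = 9·exp(t). Tomando d/dt de j(t), encontramos s(t) = 9·exp(t). Usando s(t) = 9·exp(t) y sustituyendo t = log(4), encontramos s = 36.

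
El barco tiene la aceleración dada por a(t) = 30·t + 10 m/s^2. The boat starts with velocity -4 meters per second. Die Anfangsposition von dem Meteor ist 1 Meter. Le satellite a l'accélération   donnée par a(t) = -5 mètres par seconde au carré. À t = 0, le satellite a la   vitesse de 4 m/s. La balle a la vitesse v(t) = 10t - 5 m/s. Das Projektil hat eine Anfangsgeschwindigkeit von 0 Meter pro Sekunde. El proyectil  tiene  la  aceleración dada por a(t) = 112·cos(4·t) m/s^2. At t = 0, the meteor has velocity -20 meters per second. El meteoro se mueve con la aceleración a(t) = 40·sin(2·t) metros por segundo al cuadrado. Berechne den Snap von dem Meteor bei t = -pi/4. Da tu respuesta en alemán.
Wir müssen unsere Gleichung für die Beschleunigung a(t) = 40·sin(2·t) 2-mal ableiten. Mit d/dt von a(t) finden wir j(t) = 80·cos(2·t). Durch Ableiten von dem Ruck erhalten wir den Snap: s(t) = -160·sin(2·t). Wir haben den Snap s(t) = -160·sin(2·t). Durch Einsetzen von t = -pi/4: s(-pi/4) = 160.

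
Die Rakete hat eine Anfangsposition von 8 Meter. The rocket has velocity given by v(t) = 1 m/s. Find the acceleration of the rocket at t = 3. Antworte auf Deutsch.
Ausgehend von der Geschwindigkeit v(t) = 1, nehmen wir 1 Ableitung. Die Ableitung von der Geschwindigkeit ergibt die Beschleunigung: a(t) = 0. Mit a(t) = 0 und Einsetzen von t = 3, finden wir a = 0.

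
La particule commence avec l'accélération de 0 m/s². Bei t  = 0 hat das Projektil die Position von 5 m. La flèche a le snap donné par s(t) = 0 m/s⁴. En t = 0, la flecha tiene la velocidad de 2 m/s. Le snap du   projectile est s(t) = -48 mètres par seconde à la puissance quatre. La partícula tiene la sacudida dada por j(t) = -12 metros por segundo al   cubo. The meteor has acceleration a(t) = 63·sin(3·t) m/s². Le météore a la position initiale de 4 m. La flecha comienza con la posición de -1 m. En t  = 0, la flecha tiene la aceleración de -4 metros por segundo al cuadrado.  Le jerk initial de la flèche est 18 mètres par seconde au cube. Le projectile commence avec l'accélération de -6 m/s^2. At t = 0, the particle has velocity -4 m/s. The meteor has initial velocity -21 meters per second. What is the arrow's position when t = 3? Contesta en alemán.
Ausgehend von dem Snap s(t) = 0, nehmen wir 4 Integrale. Durch Integration von dem Snap und Verwendung der Anfangsbedingung j(0) = 18, erhalten wir j(t) = 18. Das Integral von dem Ruck ist die Beschleunigung. Mit a(0) = -4 erhalten wir a(t) = 18·t - 4. Durch Integration von der Beschleunigung und Verwendung der Anfangsbedingung v(0) = 2, erhalten wir v(t) = 9·t^2 - 4·t + 2. Durch Integration von der Geschwindigkeit und Verwendung der Anfangsbedingung x(0) = -1, erhalten wir x(t) = 3·t^3 - 2·t^2 + 2·t - 1. Mit x(t) = 3·t^3 - 2·t^2 + 2·t - 1 und Einsetzen von t = 3, finden wir x = 68.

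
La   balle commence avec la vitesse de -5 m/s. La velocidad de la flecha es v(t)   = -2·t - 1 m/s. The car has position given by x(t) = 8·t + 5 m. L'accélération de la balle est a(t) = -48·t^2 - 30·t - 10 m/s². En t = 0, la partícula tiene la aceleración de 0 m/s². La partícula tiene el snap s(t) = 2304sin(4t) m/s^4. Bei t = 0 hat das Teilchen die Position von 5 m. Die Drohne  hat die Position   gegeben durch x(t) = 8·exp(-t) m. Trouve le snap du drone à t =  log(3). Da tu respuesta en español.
Partiendo de la posición x(t) = 8·exp(-t), tomamos 4 derivadas. Derivando la posición, obtenemos la velocidad: v(t) = -8·exp(-t). Derivando la velocidad, obtenemos la aceleración: a(t) = 8·exp(-t). La derivada de la aceleración da la sacudida: j(t) = -8·exp(-t). Derivando la sacudida, obtenemos el snap: s(t) = 8·exp(-t). Usando s(t) = 8·exp(-t) y sustituyendo t = log(3), encontramos s = 8/3.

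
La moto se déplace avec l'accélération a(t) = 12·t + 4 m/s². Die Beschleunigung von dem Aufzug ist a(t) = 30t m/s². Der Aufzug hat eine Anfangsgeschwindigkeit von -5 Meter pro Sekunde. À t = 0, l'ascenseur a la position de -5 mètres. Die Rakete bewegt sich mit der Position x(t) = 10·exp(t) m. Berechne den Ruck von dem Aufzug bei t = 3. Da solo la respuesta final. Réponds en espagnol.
La sacudida en t = 3 es j = 30.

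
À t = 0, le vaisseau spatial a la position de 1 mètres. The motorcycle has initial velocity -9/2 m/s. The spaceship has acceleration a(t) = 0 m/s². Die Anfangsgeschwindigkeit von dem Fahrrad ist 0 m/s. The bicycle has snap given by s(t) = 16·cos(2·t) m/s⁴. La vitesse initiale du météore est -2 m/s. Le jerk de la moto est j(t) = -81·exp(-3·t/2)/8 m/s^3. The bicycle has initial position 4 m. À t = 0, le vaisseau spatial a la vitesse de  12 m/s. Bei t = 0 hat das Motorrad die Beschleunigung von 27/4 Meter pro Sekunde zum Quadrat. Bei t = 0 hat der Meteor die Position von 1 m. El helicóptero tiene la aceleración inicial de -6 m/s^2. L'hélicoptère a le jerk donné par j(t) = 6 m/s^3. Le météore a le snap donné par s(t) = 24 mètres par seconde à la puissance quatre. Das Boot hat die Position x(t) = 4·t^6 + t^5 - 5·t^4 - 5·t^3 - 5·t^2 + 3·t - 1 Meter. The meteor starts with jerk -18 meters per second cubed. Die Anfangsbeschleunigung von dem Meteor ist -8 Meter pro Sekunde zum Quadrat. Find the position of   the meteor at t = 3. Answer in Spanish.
Partiendo del snap s(t) = 24, tomamos 4 antiderivadas. La integral del snap es la sacudida. Usando j(0) = -18, obtenemos j(t) = 24·t - 18. Integrando la sacudida y usando la condición inicial a(0) = -8, obtenemos a(t) = 12·t^2 - 18·t - 8. Tomando ∫a(t)dt y aplicando v(0) = -2, encontramos v(t) = 4·t^3 - 9·t^2 - 8·t - 2. La antiderivada de la velocidad, con x(0) = 1, da la posición: x(t) = t^4 - 3·t^3 - 4·t^2 - 2·t + 1. Usando x(t) = t^4 - 3·t^3 - 4·t^2 - 2·t + 1 y sustituyendo t = 3, encontramos x = -41.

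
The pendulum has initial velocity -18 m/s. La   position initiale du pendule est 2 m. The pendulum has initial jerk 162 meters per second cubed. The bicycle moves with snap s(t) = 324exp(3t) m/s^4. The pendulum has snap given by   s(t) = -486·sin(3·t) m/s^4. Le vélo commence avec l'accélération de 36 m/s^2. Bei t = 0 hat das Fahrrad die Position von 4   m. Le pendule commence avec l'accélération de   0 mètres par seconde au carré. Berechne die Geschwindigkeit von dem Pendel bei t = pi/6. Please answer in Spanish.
Para resolver esto, necesitamos tomar 3 antiderivadas de nuestra ecuación del snap s(t) = -486·sin(3·t). La antiderivada del snap es la sacudida. Usando j(0) = 162, obtenemos j(t) = 162·cos(3·t). Integrando la sacudida y usando la condición inicial a(0) = 0, obtenemos a(t) = 54·sin(3·t). La antiderivada de la aceleración es la velocidad. Usando v(0) = -18, obtenemos v(t) = -18·cos(3·t). Usando v(t) = -18·cos(3·t) y sustituyendo t = pi/6, encontramos v = 0.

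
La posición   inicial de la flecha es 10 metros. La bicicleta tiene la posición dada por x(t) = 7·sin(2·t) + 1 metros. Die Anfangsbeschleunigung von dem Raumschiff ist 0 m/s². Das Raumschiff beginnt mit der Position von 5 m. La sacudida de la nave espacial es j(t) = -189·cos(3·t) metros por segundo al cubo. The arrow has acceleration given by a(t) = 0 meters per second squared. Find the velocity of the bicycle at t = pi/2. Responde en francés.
En partant de la position x(t) = 7·sin(2·t) + 1, nous prenons 1 dérivée. En dérivant la position, nous obtenons la vitesse: v(t) = 14·cos(2·t). Nous avons la vitesse v(t) = 14·cos(2·t). En substituant t = pi/2: v(pi/2) = -14.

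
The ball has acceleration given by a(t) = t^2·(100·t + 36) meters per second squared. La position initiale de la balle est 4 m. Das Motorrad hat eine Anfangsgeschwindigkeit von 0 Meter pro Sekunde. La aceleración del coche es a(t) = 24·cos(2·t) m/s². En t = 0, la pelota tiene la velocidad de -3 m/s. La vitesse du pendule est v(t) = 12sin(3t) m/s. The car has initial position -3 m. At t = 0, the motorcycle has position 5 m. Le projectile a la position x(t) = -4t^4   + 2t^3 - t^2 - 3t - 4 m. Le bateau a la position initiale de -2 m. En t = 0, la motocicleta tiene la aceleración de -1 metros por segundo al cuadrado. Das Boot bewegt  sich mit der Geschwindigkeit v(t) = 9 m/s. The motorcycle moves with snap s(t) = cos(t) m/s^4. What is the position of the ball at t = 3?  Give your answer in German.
Wir müssen unsere Gleichung für die Beschleunigung a(t) = t^2·(100·t + 36) 2-mal integrieren. Das Integral von der Beschleunigung, mit v(0) = -3, ergibt die Geschwindigkeit: v(t) = 25·t^4 + 12·t^3 - 3. Mit ∫v(t)dt und Anwendung von x(0) = 4, finden wir x(t) = 5·t^5 + 3·t^4 - 3·t + 4. Aus der Gleichung für die Position x(t) = 5·t^5 + 3·t^4 - 3·t + 4, setzen wir t = 3 ein und erhalten x = 1453.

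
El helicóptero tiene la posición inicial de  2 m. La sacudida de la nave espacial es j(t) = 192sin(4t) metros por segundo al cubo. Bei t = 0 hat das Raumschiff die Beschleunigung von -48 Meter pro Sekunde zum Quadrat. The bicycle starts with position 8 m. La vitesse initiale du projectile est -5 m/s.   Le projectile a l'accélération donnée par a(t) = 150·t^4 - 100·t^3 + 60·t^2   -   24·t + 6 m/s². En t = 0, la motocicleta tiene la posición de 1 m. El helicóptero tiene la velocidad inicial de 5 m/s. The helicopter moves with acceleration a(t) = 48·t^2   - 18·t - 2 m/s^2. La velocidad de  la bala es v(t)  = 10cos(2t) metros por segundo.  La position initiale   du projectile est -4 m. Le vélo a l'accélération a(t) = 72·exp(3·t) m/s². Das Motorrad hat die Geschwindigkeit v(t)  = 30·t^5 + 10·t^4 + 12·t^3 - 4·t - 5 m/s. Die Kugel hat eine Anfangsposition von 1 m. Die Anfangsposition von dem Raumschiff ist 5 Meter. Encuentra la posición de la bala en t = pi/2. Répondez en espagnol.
Debemos encontrar la antiderivada de nuestra ecuación de la velocidad v(t) = 10·cos(2·t) 1 vez. La integral de la velocidad, con x(0) = 1, da la posición: x(t) = 5·sin(2·t) + 1. Usando x(t) = 5·sin(2·t) + 1 y sustituyendo t = pi/2, encontramos x = 1.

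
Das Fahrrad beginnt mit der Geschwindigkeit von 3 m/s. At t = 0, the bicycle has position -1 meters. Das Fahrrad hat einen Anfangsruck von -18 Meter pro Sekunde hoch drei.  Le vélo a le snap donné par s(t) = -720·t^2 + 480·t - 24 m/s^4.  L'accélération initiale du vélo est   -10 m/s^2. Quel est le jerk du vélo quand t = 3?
En partant du snap s(t) = -720·t^2 + 480·t - 24, nous prenons 1 intégrale. L'intégrale du snap, avec j(0) = -18, donne le jerk: j(t) = -240·t^3 + 240·t^2 - 24·t - 18. Nous avons le jerk j(t) = -240·t^3 + 240·t^2 - 24·t - 18. En substituant t = 3: j(3) = -4410.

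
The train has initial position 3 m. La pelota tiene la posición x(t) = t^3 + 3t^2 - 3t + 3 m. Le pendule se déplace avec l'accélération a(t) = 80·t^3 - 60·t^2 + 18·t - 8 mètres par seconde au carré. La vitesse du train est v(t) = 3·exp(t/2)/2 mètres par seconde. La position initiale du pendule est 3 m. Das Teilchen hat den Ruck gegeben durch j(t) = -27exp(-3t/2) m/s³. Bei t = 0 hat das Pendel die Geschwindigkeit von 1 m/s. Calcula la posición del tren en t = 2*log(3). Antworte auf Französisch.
Pour résoudre ceci, nous devons prendre 1 intégrale de notre équation de la vitesse v(t) = 3·exp(t/2)/2. L'intégrale de la vitesse, avec x(0) = 3, donne la position: x(t) = 3·exp(t/2). Nous avons la position x(t) = 3·exp(t/2). En substituant t = 2*log(3): x(2*log(3)) = 9.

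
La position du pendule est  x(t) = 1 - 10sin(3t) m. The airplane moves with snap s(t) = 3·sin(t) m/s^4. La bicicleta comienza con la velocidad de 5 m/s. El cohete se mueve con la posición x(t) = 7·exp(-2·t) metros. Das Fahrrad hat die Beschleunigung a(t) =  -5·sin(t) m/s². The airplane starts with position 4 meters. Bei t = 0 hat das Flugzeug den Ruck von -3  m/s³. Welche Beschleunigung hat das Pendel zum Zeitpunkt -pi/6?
Ausgehend von der Position x(t) = 1 - 10·sin(3·t), nehmen wir 2 Ableitungen. Die Ableitung von der Position ergibt die Geschwindigkeit: v(t) = -30·cos(3·t). Die Ableitung von der Geschwindigkeit ergibt die Beschleunigung: a(t) = 90·sin(3·t). Mit a(t) = 90·sin(3·t) und Einsetzen von t = -pi/6, finden wir a = -90.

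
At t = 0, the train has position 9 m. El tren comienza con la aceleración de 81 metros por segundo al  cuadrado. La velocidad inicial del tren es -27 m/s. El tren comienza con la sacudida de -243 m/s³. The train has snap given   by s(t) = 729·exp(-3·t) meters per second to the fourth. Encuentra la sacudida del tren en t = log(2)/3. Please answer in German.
Ausgehend von dem Snap s(t) = 729·exp(-3·t), nehmen wir 1 Stammfunktion. Die Stammfunktion von dem Snap, mit j(0) = -243, ergibt den Ruck: j(t) = -243·exp(-3·t). Aus der Gleichung für den Ruck j(t) = -243·exp(-3·t), setzen wir t = log(2)/3 ein und erhalten j = -243/2.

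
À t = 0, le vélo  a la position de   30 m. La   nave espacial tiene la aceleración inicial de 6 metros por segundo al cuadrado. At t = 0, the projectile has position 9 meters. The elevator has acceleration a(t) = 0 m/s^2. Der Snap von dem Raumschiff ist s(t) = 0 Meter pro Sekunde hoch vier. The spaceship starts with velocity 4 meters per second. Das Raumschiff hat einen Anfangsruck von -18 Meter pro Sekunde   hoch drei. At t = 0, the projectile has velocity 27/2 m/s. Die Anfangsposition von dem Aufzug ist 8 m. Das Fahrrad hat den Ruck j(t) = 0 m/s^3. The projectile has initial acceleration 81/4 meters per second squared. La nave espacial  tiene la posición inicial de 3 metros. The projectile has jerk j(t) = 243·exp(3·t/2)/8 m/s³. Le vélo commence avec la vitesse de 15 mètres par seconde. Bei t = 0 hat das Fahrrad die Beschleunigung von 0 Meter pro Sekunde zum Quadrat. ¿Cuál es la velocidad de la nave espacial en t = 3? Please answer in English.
To find the answer, we compute 3 integrals of s(t) = 0. The integral of snap is jerk. Using j(0) = -18, we get j(t) = -18. Finding the integral of j(t) and using a(0) = 6: a(t) = 6 - 18·t. The antiderivative of acceleration, with v(0) = 4, gives velocity: v(t) = -9·t^2 + 6·t + 4. From the given velocity equation v(t) = -9·t^2 + 6·t + 4, we substitute t = 3 to get v = -59.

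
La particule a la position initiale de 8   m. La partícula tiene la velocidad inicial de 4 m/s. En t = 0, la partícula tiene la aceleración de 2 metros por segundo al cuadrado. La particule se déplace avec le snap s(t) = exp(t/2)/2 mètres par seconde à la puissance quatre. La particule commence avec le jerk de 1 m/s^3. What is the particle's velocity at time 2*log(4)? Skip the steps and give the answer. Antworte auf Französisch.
À t = 2*log(4), v = 16.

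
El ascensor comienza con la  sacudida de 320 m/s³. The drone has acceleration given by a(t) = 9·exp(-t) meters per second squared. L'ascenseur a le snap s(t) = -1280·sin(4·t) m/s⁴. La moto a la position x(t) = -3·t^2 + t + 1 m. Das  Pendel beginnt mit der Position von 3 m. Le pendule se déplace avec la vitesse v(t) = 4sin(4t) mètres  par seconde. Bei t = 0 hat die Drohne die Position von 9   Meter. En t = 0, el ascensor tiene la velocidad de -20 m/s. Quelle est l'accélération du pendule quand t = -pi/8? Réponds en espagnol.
Debemos derivar nuestra ecuación de la velocidad v(t) = 4·sin(4·t) 1 vez. La derivada de la velocidad da la aceleración: a(t) = 16·cos(4·t). Tenemos la aceleración a(t) = 16·cos(4·t). Sustituyendo t = -pi/8: a(-pi/8) = 0.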